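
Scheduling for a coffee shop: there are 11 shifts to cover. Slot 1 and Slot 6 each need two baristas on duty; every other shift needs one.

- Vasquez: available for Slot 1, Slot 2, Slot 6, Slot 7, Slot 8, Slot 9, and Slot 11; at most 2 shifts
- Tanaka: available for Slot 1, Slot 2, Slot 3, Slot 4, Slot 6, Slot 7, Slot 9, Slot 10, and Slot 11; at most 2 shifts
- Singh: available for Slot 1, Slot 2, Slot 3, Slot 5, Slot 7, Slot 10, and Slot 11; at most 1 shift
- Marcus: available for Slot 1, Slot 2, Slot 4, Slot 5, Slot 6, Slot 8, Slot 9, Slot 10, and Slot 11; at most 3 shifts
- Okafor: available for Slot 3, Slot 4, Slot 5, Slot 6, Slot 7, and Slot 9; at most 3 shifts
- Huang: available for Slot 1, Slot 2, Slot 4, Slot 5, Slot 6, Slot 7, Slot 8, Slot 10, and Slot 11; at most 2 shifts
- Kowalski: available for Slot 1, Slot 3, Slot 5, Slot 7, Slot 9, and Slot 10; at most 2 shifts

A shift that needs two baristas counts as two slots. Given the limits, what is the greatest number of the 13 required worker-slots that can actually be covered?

13

Total capacity across all baristas is 2+2+1+3+3+2+2 = 15, and 13 slots are needed, so at most 13 can be filled.
An assignment achieving 13: Slot 1→Huang+Kowalski, Slot 2→Vasquez, Slot 3→Tanaka, Slot 4→Tanaka, Slot 5→Singh, Slot 6→Marcus+Okafor, Slot 7→Okafor, Slot 8→Vasquez, Slot 9→Marcus, Slot 10→Marcus, Slot 11→Huang.
Loads: Vasquez 2/2, Tanaka 2/2, Singh 1/1, Marcus 3/3, Okafor 2/3, Huang 2/2, Kowalski 1/2.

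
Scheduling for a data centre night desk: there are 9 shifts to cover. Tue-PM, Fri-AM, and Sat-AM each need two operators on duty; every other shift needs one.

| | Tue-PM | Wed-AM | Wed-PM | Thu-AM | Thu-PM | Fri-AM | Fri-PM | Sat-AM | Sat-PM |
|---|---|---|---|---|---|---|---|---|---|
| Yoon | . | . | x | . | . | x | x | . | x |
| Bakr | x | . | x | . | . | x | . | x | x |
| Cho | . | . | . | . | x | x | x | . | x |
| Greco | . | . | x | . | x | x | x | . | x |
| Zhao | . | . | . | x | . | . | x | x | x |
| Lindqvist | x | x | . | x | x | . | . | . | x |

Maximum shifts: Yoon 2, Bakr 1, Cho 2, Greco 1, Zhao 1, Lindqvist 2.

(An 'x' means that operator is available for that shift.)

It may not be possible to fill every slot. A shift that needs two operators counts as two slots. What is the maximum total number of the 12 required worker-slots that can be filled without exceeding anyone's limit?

9

Total capacity across all operators is 2+1+2+1+1+2 = 9, and 12 slots are needed, so at most 9 can be filled.
An assignment achieving 9: Tue-PM→Bakr+Lindqvist, Wed-AM→Lindqvist, Wed-PM→Yoon, Thu-AM→Zhao, Thu-PM→Cho, Fri-AM→Yoon+Cho, Fri-PM→Greco.
Loads: Yoon 2/2, Bakr 1/1, Cho 2/2, Greco 1/1, Zhao 1/1, Lindqvist 2/2.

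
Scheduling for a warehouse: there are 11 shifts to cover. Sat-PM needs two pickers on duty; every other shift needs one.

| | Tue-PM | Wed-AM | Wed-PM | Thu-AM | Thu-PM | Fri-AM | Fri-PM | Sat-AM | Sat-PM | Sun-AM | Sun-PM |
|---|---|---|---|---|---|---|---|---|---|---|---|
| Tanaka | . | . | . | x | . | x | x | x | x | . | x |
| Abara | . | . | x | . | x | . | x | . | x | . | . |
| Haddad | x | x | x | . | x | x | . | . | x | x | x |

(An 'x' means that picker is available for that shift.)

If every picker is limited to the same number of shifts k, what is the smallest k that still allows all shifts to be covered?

4

With 3 pickers and 12 worker-slots to fill, someone must work at least ⌈12/3⌉ = 4 shifts, so k ≥ 4.
k = 4 works: Tue-PM→Haddad, Wed-AM→Haddad, Wed-PM→Abara, Thu-AM→Tanaka, Thu-PM→Abara, Fri-AM→Tanaka, Fri-PM→Abara, Sat-AM→Tanaka, Sat-PM→Abara+Haddad, Sun-AM→Haddad, Sun-PM→Tanaka.
Loads: Tanaka 4, Abara 4, Haddad 4 — all ≤ 4.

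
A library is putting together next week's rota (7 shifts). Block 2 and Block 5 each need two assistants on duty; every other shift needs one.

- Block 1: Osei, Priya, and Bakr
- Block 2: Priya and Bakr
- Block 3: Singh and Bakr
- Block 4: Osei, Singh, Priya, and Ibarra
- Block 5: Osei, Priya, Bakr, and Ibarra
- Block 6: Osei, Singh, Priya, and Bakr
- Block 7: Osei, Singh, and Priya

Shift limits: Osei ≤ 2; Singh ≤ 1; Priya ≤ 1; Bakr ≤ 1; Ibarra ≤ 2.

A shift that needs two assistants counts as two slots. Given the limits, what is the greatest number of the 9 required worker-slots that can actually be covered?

Total capacity across all assistants is 2+1+1+1+2 = 7, and 9 slots are needed, so at most 7 can be filled.
An assignment achieving 7: Block 1→Osei, Block 2→Priya+Bakr, Block 3→Singh, Block 4→Ibarra, Block 5→Ibarra, Block 7→Osei.
Loads: Osei 2/2, Singh 1/1, Priya 1/1, Bakr 1/1, Ibarra 2/2.

7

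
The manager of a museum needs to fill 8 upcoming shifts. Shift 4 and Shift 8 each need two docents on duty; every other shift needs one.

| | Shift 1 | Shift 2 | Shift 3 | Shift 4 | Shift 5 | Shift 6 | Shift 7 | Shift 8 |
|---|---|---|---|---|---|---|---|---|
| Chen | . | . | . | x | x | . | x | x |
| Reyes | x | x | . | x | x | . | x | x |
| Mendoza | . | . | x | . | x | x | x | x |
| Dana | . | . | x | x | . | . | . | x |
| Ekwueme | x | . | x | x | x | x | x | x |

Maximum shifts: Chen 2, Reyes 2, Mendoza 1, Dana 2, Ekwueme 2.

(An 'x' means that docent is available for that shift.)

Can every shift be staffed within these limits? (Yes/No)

Total capacity is 2+2+1+2+2 = 9 but 10 worker-slots are needed — infeasible.

No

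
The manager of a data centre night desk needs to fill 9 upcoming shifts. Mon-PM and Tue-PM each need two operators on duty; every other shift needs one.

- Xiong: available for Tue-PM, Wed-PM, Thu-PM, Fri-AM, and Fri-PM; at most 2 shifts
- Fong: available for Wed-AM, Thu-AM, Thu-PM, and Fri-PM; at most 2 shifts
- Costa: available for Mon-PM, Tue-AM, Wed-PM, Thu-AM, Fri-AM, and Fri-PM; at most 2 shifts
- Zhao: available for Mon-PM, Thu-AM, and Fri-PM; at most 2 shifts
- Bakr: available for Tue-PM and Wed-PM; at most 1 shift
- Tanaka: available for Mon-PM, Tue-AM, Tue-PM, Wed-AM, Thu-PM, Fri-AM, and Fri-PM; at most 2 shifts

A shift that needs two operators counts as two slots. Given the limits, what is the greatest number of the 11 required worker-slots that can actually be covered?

11

Total capacity across all operators is 2+2+2+2+1+2 = 11, and 11 slots are needed, so at most 11 can be filled.
An assignment achieving 11: Mon-PM→Costa+Zhao, Tue-AM→Costa, Tue-PM→Xiong+Bakr, Wed-AM→Fong, Wed-PM→Xiong, Thu-AM→Fong, Thu-PM→Tanaka, Fri-AM→Tanaka, Fri-PM→Zhao.
Loads: Xiong 2/2, Fong 2/2, Costa 2/2, Zhao 2/2, Bakr 1/1, Tanaka 2/2.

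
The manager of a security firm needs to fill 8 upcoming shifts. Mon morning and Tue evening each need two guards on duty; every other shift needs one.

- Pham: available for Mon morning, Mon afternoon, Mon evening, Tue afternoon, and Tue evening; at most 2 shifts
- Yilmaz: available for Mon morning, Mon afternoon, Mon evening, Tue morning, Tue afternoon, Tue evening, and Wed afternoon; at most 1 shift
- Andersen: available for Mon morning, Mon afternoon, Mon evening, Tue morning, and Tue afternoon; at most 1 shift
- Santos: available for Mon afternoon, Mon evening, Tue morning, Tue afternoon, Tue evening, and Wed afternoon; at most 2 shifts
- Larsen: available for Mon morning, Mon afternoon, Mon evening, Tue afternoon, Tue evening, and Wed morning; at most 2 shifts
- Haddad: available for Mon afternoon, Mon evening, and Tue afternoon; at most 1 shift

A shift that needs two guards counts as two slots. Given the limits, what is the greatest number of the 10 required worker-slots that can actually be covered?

9

Total capacity across all guards is 2+1+1+2+2+1 = 9, and 10 slots are needed, so at most 9 can be filled.
An assignment achieving 9: Mon morning→Pham+Larsen, Mon afternoon→Santos, Mon evening→Haddad, Tue morning→Andersen, Tue evening→Pham+Santos, Wed morning→Larsen, Wed afternoon→Yilmaz.
Loads: Pham 2/2, Yilmaz 1/1, Andersen 1/1, Santos 2/2, Larsen 2/2, Haddad 1/1.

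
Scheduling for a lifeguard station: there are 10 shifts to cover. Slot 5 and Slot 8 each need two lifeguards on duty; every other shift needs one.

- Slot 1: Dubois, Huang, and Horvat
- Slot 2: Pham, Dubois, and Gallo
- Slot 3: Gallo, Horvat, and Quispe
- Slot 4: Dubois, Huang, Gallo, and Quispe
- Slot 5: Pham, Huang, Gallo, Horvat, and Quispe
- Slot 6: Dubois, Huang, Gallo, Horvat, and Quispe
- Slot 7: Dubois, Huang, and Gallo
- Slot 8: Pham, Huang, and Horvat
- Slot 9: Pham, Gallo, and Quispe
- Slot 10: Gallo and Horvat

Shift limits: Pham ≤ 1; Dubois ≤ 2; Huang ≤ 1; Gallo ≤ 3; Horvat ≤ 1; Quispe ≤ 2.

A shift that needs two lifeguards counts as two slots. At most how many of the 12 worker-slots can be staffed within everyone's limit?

Total capacity across all lifeguards is 1+2+1+3+1+2 = 10, and 12 slots are needed, so at most 10 can be filled.
An assignment achieving 10: Slot 1→Dubois, Slot 2→Pham, Slot 3→Gallo, Slot 4→Quispe, Slot 5→Quispe, Slot 7→Dubois, Slot 8→Huang+Horvat, Slot 9→Gallo, Slot 10→Gallo.
Loads: Pham 1/1, Dubois 2/2, Huang 1/1, Gallo 3/3, Horvat 1/1, Quispe 2/2.

10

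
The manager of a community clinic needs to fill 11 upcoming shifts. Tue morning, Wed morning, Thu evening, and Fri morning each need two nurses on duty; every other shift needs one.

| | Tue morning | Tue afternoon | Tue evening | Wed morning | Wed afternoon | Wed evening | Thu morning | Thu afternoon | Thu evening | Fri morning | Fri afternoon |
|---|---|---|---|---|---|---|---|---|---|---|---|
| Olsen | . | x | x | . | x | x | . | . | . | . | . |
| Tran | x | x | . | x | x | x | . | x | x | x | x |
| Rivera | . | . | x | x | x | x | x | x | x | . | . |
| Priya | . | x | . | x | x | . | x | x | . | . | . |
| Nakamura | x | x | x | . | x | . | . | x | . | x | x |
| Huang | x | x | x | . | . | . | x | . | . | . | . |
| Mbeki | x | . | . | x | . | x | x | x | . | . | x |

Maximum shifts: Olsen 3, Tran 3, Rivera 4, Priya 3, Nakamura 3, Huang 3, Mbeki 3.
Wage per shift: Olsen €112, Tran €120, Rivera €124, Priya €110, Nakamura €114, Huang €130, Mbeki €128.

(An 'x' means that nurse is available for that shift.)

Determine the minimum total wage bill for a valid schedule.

€1740

Thu evening can only be covered by Tran and Rivera, so that assignment is forced.
Fri morning can only be covered by Tran and Nakamura, so that assignment is forced.
Picking the cheapest available nurse for each shift independently would cost €1720, but that ignores the shift limits.
An optimal schedule: Tue morning→Nakamura+Tran, Tue afternoon→Priya, Tue evening→Olsen, Wed morning→Priya+Rivera, Wed afternoon→Olsen, Wed evening→Olsen, Thu morning→Priya, Thu afternoon→Rivera, Thu evening→Tran+Rivera, Fri morning→Nakamura+Tran, Fri afternoon→Nakamura.
Total: 114 + 120 + 110 + 112 + 110 + 124 + 112 + 112 + 110 + 124 + 120 + 124 + 114 + 120 + 114 = €1740.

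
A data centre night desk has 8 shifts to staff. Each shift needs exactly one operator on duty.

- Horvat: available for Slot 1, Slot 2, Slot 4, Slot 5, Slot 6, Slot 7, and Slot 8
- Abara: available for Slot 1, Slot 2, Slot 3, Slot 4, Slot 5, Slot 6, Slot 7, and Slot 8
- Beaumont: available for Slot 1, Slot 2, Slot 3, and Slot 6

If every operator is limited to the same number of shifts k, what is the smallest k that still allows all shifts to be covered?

3

With 3 operators and 8 worker-slots to fill, someone must work at least ⌈8/3⌉ = 3 shifts, so k ≥ 3.
k = 3 works: Slot 1→Abara, Slot 2→Beaumont, Slot 3→Abara, Slot 4→Horvat, Slot 5→Horvat, Slot 6→Beaumont, Slot 7→Horvat, Slot 8→Abara.
Loads: Horvat 3, Abara 3, Beaumont 2 — all ≤ 3.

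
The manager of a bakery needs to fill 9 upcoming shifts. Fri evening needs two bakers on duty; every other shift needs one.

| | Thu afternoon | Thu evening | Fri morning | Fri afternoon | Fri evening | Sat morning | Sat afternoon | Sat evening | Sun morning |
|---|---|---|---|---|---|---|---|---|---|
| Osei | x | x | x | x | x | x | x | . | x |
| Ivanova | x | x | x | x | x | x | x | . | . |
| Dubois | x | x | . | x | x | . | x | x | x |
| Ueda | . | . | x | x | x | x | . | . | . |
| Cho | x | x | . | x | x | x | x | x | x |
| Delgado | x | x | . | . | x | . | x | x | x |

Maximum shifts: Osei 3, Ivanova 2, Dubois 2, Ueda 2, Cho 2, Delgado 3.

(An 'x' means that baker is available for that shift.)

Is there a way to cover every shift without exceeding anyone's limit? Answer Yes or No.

Yes

One valid schedule: Thu afternoon→Ivanova, Thu evening→Ivanova, Fri morning→Osei, Fri afternoon→Dubois, Fri evening→Ueda+Cho, Sat morning→Osei, Sat afternoon→Cho, Sat evening→Dubois, Sun morning→Osei.
Loads: Osei 3/3, Ivanova 2/2, Dubois 2/2, Ueda 1/2, Cho 2/2, Delgado 0/3 — all within limits.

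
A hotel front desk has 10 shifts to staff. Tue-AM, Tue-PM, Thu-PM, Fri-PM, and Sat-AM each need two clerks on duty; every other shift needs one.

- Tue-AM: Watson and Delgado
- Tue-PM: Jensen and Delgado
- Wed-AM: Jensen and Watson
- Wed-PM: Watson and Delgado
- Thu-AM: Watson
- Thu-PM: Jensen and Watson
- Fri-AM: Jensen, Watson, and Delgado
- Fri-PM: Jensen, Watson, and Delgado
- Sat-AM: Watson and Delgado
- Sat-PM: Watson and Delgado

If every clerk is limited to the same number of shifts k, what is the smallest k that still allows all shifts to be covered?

With 3 clerks and 15 worker-slots to fill, someone must work at least ⌈15/3⌉ = 5 shifts, so k ≥ 5.
k = 5 works: Tue-AM→Watson+Delgado, Tue-PM→Jensen+Delgado, Wed-AM→Jensen, Wed-PM→Watson, Thu-AM→Watson, Thu-PM→Jensen+Watson, Fri-AM→Jensen, Fri-PM→Jensen+Delgado, Sat-AM→Watson+Delgado, Sat-PM→Delgado.
Loads: Jensen 5, Watson 5, Delgado 5 — all ≤ 5.

5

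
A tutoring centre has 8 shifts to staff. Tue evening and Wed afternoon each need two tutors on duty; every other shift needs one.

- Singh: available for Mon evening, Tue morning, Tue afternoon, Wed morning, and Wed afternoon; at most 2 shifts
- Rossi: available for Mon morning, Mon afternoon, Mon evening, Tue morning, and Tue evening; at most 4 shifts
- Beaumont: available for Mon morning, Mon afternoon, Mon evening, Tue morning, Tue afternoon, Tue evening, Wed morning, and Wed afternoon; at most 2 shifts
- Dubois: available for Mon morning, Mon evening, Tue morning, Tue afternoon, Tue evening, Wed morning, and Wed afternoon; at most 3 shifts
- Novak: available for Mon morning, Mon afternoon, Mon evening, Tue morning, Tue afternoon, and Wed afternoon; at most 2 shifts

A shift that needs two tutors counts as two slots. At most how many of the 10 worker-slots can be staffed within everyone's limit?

Total capacity across all tutors is 2+4+2+3+2 = 13, and 10 slots are needed, so at most 10 can be filled.
An assignment achieving 10: Mon morning→Rossi, Mon afternoon→Rossi, Mon evening→Rossi, Tue morning→Dubois, Tue afternoon→Singh, Tue evening→Rossi+Beaumont, Wed morning→Singh, Wed afternoon→Beaumont+Dubois.
Loads: Singh 2/2, Rossi 4/4, Beaumont 2/2, Dubois 2/3, Novak 0/2.

10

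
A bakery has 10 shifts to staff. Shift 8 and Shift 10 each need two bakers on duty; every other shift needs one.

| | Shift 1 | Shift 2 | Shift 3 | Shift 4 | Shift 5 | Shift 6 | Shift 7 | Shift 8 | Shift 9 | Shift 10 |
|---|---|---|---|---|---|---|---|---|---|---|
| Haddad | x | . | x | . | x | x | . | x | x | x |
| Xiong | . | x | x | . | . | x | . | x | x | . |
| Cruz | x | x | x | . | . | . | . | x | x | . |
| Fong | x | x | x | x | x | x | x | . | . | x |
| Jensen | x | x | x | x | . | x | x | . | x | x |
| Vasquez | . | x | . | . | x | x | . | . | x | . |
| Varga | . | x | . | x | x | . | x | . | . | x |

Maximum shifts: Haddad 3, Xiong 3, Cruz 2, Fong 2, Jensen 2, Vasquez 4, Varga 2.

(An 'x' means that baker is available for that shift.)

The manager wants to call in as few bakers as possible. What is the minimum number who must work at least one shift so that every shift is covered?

5

12 slots to fill and no one can take more than 4, so at least ⌈12/4⌉ = 3 bakers are needed.
No set of 4 bakers can cover every shift (each such set leaves at least one shift with no one available or exceeds a cap).
Haddad, Xiong, Cruz, Fong, and Jensen alone can cover everything: Shift 1→Cruz, Shift 2→Xiong, Shift 3→Jensen, Shift 4→Fong, Shift 5→Haddad, Shift 6→Xiong, Shift 7→Fong, Shift 8→Haddad+Xiong, Shift 9→Cruz, Shift 10→Haddad+Jensen.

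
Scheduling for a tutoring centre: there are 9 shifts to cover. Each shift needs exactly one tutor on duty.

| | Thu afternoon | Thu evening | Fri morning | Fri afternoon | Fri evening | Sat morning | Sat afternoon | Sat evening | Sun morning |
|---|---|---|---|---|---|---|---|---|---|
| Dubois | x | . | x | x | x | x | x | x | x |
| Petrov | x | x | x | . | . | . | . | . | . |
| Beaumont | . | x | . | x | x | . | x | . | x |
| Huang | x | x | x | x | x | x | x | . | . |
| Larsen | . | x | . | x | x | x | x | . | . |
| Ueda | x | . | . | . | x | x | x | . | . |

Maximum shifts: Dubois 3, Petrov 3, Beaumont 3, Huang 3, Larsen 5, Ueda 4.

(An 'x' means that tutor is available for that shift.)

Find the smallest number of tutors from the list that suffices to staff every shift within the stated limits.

3

9 slots to fill and no one can take more than 5, so at least ⌈9/5⌉ = 2 tutors are needed.
No set of 2 tutors can cover every shift (each such set leaves at least one shift with no one available or exceeds a cap).
Dubois, Petrov, and Beaumont alone can cover everything: Thu afternoon→Petrov, Thu evening→Petrov, Fri morning→Petrov, Fri afternoon→Dubois, Fri evening→Beaumont, Sat morning→Dubois, Sat afternoon→Beaumont, Sat evening→Dubois, Sun morning→Beaumont.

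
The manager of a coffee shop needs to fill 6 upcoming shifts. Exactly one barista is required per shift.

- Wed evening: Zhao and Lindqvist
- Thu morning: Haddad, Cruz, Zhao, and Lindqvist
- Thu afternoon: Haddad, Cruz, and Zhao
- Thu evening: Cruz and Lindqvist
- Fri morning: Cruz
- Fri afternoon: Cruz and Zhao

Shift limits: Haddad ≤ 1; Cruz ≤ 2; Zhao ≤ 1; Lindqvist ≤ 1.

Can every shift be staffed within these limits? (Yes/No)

No

Total capacity is 1+2+1+1 = 5 but 6 worker-slots are needed — infeasible.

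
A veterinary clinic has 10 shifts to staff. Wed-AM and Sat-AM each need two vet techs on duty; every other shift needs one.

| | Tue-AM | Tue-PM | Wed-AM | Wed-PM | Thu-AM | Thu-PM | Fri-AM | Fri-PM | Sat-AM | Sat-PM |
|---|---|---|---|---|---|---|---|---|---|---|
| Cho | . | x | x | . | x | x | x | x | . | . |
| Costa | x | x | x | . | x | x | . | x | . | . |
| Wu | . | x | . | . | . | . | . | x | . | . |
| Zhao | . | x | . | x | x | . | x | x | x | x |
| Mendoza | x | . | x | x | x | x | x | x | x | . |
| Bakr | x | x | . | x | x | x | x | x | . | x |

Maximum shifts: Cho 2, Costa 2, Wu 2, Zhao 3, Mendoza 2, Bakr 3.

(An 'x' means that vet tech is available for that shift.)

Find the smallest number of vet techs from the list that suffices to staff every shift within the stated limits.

5

12 slots to fill and no one can take more than 3, so at least ⌈12/3⌉ = 4 vet techs are needed.
Any 4 vet techs together have capacity at most 3+3+2+2 = 10 < 12 slots, so 4 can never suffice.
Cho, Costa, Zhao, Mendoza, and Bakr alone can cover everything: Tue-AM→Costa, Tue-PM→Cho, Wed-AM→Cho+Costa, Wed-PM→Zhao, Thu-AM→Bakr, Thu-PM→Mendoza, Fri-AM→Bakr, Fri-PM→Bakr, Sat-AM→Zhao+Mendoza, Sat-PM→Zhao.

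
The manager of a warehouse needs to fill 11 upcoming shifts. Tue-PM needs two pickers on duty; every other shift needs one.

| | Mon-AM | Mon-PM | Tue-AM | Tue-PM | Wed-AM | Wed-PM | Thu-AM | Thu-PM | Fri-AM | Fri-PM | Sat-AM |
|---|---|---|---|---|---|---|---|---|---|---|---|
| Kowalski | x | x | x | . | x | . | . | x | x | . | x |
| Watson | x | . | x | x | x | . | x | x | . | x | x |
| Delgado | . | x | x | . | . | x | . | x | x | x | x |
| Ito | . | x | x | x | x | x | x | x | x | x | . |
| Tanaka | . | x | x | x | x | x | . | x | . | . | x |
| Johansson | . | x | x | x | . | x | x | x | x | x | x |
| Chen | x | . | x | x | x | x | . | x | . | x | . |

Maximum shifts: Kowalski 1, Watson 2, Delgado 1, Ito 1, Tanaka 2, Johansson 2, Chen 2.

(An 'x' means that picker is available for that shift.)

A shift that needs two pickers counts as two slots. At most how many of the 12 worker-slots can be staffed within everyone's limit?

Total capacity across all pickers is 1+2+1+1+2+2+2 = 11, and 12 slots are needed, so at most 11 can be filled.
An assignment achieving 11: Mon-AM→Kowalski, Mon-PM→Ito, Tue-AM→Chen, Tue-PM→Watson+Tanaka, Wed-AM→Tanaka, Wed-PM→Johansson, Thu-AM→Watson, Thu-PM→Chen, Fri-AM→Delgado, Fri-PM→Johansson.
Loads: Kowalski 1/1, Watson 2/2, Delgado 1/1, Ito 1/1, Tanaka 2/2, Johansson 2/2, Chen 2/2.

11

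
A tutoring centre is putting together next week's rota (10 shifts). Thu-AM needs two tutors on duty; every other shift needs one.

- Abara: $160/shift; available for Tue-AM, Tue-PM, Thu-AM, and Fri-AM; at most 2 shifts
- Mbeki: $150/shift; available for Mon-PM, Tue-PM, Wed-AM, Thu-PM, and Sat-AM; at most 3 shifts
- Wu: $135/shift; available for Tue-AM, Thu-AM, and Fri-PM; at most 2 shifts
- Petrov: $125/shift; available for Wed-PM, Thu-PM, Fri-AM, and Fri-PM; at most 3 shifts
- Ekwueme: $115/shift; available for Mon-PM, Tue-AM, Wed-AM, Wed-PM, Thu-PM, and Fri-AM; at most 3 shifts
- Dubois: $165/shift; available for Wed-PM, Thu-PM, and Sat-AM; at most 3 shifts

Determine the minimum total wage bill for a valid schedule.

$1450

Thu-AM can only be covered by Abara and Wu, so that assignment is forced.
Picking the cheapest available tutor for each shift independently would cost $1410, but that ignores the shift limits.
An optimal schedule: Mon-PM→Ekwueme, Tue-AM→Wu, Tue-PM→Mbeki, Wed-AM→Ekwueme, Wed-PM→Ekwueme, Thu-AM→Wu+Abara, Thu-PM→Petrov, Fri-AM→Petrov, Fri-PM→Petrov, Sat-AM→Mbeki.
Total: 115 + 135 + 150 + 115 + 115 + 135 + 160 + 125 + 125 + 125 + 150 = $1450.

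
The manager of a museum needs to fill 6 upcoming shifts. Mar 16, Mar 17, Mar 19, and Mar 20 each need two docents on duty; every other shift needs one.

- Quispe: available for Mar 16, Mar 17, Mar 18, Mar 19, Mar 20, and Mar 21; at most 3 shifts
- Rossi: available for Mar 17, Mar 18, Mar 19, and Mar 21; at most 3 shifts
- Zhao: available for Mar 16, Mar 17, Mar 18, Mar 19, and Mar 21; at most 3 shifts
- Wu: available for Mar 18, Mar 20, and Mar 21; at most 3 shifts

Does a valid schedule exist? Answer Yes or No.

Yes

Mar 16 can only be covered by Quispe and Zhao, so that assignment is forced.
Mar 20 can only be covered by Quispe and Wu, so that assignment is forced.
One valid schedule: Mar 16→Quispe+Zhao, Mar 17→Quispe+Rossi, Mar 18→Rossi, Mar 19→Rossi+Zhao, Mar 20→Quispe+Wu, Mar 21→Zhao.
Loads: Quispe 3/3, Rossi 3/3, Zhao 3/3, Wu 1/3 — all within limits.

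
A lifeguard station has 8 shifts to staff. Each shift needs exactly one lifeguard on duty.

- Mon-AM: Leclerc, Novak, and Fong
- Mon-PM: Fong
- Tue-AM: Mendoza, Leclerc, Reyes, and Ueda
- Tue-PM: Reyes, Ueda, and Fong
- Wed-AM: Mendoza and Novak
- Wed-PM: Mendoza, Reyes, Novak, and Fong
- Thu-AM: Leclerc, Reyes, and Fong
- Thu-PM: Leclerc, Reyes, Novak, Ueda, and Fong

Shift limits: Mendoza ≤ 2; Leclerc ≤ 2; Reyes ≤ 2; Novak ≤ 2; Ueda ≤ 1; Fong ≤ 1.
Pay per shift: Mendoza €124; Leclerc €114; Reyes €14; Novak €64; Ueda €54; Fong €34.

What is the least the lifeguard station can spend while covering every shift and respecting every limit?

Mon-PM can only be covered by Fong, so that assignment is forced.
Picking the cheapest available lifeguard for each shift independently would cost €202, but that ignores the shift limits.
An optimal schedule: Mon-AM→Novak, Mon-PM→Fong, Tue-AM→Ueda, Tue-PM→Reyes, Wed-AM→Novak, Wed-PM→Reyes, Thu-AM→Leclerc, Thu-PM→Leclerc.
Total: 64 + 34 + 54 + 14 + 64 + 14 + 114 + 114 = €472.

€472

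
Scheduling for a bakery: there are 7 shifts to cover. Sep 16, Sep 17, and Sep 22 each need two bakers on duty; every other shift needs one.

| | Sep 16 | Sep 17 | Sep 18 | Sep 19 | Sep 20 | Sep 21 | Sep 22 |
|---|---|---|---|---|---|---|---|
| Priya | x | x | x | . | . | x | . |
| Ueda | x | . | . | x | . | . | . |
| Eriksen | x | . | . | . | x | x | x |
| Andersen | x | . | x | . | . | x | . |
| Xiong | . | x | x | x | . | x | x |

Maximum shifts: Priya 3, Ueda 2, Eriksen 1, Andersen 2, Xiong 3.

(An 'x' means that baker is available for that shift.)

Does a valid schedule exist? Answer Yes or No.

No

Total capacity is 11 and 10 slots are needed, so capacity alone doesn't rule it out.
Shifts {Sep 20, Sep 22} need 3 worker-slots in total, but the bakers available for any of those shifts (Eriksen and Xiong) can supply at most 2 among them. So no valid schedule exists.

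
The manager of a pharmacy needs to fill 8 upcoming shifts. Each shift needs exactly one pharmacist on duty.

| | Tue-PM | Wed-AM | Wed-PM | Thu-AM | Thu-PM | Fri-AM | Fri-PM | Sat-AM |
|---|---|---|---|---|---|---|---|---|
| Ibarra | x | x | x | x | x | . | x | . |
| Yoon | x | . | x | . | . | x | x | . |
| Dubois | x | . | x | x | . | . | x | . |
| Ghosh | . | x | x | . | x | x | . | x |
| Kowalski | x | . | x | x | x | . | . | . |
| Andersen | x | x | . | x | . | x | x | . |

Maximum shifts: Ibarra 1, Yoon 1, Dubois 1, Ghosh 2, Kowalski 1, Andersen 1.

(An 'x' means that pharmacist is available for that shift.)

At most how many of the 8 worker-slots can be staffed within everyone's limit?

Total capacity across all pharmacists is 1+1+1+2+1+1 = 7, and 8 slots are needed, so at most 7 can be filled.
An assignment achieving 7: Tue-PM→Kowalski, Wed-AM→Ibarra, Thu-AM→Dubois, Thu-PM→Ghosh, Fri-AM→Yoon, Fri-PM→Andersen, Sat-AM→Ghosh.
Loads: Ibarra 1/1, Yoon 1/1, Dubois 1/1, Ghosh 2/2, Kowalski 1/1, Andersen 1/1.

7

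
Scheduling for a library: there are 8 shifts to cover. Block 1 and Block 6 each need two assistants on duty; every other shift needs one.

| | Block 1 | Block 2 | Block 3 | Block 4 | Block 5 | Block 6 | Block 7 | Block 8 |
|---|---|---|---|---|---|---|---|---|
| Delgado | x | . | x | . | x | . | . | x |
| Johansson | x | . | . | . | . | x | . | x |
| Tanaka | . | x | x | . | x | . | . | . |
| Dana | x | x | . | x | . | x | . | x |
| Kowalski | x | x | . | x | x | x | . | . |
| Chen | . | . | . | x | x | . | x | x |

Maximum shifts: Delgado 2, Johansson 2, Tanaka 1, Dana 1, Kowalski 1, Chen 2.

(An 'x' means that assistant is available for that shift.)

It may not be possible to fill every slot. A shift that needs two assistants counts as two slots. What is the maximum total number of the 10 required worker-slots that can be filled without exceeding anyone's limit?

9

Total capacity across all assistants is 2+2+1+1+1+2 = 9, and 10 slots are needed, so at most 9 can be filled.
An assignment achieving 9: Block 1→Delgado+Johansson, Block 2→Tanaka, Block 3→Delgado, Block 4→Dana, Block 5→Chen, Block 6→Johansson+Kowalski, Block 7→Chen.
Loads: Delgado 2/2, Johansson 2/2, Tanaka 1/1, Dana 1/1, Kowalski 1/1, Chen 2/2.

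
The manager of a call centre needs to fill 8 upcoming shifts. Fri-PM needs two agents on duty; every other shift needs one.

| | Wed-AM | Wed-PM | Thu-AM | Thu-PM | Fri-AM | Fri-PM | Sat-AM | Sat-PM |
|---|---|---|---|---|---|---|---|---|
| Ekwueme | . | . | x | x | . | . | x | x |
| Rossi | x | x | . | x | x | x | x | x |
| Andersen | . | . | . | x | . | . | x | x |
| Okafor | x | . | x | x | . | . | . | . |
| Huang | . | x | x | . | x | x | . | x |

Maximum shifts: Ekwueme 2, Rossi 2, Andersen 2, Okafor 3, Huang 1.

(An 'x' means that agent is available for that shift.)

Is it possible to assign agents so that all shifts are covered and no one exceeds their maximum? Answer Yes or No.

Total capacity is 10 and 9 slots are needed, so capacity alone doesn't rule it out.
Shifts {Wed-PM, Fri-AM, Fri-PM} need 4 worker-slots in total, but the agents available for any of those shifts (Rossi and Huang) can supply at most 3 among them. So no valid schedule exists.

No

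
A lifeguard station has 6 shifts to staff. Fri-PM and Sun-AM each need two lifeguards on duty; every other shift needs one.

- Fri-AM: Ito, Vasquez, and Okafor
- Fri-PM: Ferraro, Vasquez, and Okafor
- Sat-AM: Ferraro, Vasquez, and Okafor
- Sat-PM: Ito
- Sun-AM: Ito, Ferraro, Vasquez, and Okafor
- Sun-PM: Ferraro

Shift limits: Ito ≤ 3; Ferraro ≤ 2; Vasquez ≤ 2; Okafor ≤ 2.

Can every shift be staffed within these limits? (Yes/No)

Yes

Sat-PM can only be covered by Ito, so that assignment is forced.
Sun-PM can only be covered by Ferraro, so that assignment is forced.
One valid schedule: Fri-AM→Ito, Fri-PM→Ferraro+Vasquez, Sat-AM→Vasquez, Sat-PM→Ito, Sun-AM→Ito+Okafor, Sun-PM→Ferraro.
Loads: Ito 3/3, Ferraro 2/2, Vasquez 2/2, Okafor 1/2 — all within limits.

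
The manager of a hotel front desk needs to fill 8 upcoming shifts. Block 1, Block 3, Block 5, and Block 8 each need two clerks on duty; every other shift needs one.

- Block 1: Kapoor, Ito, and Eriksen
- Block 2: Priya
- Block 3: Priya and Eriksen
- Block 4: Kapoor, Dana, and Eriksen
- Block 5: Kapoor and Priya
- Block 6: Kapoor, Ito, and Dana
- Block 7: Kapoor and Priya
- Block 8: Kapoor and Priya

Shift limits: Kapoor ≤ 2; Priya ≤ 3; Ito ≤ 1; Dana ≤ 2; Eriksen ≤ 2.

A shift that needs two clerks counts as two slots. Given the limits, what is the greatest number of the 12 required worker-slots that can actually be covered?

10

Total capacity across all clerks is 2+3+1+2+2 = 10, and 12 slots are needed, so at most 10 can be filled.
An assignment achieving 10: Block 1→Ito+Eriksen, Block 2→Priya, Block 3→Priya+Eriksen, Block 4→Dana, Block 5→Kapoor+Priya, Block 6→Dana, Block 7→Kapoor.
Loads: Kapoor 2/2, Priya 3/3, Ito 1/1, Dana 2/2, Eriksen 2/2.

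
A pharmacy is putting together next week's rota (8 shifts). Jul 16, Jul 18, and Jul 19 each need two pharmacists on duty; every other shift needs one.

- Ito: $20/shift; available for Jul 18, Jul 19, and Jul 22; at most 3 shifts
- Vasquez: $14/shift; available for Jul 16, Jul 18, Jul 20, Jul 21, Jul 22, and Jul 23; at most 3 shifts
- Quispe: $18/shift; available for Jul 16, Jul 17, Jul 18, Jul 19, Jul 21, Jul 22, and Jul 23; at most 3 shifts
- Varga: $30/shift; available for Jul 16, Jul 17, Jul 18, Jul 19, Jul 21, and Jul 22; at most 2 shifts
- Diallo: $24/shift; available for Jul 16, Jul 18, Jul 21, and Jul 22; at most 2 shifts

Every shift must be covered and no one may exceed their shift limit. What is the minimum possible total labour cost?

Jul 20 can only be covered by Vasquez, so that assignment is forced.
Picking the cheapest available pharmacist for each shift independently would cost $176, but that ignores the shift limits.
An optimal schedule: Jul 16→Quispe+Diallo, Jul 17→Quispe, Jul 18→Ito+Diallo, Jul 19→Quispe+Ito, Jul 20→Vasquez, Jul 21→Vasquez, Jul 22→Ito, Jul 23→Vasquez.
Total: 18 + 24 + 18 + 20 + 24 + 18 + 20 + 14 + 14 + 20 + 14 = $204.

$204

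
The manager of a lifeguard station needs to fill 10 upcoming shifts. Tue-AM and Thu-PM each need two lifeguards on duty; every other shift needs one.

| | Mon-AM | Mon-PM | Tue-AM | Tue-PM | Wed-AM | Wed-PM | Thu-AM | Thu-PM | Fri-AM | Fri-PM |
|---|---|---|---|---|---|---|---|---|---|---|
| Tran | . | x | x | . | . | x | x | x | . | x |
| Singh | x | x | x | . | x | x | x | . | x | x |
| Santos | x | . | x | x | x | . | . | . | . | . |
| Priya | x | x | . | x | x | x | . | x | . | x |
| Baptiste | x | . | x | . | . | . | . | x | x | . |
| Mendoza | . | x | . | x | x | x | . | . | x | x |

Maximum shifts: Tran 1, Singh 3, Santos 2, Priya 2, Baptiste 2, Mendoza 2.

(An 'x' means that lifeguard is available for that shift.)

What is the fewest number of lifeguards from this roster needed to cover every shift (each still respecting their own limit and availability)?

12 slots to fill and no one can take more than 3, so at least ⌈12/3⌉ = 4 lifeguards are needed.
Any 5 lifeguards together have capacity at most 3+2+2+2+2 = 11 < 12 slots, so 5 can never suffice.
Tran, Singh, Santos, Priya, Baptiste, and Mendoza alone can cover everything: Mon-AM→Singh, Mon-PM→Singh, Tue-AM→Santos+Baptiste, Tue-PM→Santos, Wed-AM→Priya, Wed-PM→Mendoza, Thu-AM→Tran, Thu-PM→Priya+Baptiste, Fri-AM→Singh, Fri-PM→Mendoza.

6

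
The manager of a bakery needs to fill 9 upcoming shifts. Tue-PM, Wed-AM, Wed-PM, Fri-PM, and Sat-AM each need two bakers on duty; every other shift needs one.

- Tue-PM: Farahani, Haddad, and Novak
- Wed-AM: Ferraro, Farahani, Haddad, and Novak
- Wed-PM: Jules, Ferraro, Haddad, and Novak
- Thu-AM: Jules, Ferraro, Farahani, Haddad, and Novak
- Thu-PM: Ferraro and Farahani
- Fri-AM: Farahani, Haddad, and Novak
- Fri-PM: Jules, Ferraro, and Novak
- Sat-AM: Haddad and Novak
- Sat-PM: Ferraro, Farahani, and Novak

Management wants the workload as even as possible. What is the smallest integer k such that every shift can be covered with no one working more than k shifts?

3

With 5 bakers and 14 worker-slots to fill, someone must work at least ⌈14/5⌉ = 3 shifts, so k ≥ 3.
k = 3 works: Tue-PM→Farahani+Haddad, Wed-AM→Farahani+Haddad, Wed-PM→Jules+Novak, Thu-AM→Jules, Thu-PM→Ferraro, Fri-AM→Farahani, Fri-PM→Jules+Ferraro, Sat-AM→Haddad+Novak, Sat-PM→Ferraro.
Loads: Jules 3, Ferraro 3, Farahani 3, Haddad 3, Novak 2 — all ≤ 3.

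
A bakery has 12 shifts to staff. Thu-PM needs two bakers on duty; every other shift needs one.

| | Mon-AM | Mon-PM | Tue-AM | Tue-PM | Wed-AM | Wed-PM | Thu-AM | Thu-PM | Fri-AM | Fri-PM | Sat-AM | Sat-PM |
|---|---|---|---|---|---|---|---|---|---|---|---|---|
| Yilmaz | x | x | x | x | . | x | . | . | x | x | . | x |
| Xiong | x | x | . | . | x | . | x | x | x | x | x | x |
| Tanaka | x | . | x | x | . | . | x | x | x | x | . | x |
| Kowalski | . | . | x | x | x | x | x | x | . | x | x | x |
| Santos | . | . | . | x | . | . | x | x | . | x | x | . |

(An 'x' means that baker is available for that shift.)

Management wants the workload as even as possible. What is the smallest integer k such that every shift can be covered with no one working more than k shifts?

With 5 bakers and 13 worker-slots to fill, someone must work at least ⌈13/5⌉ = 3 shifts, so k ≥ 3.
k = 3 works: Mon-AM→Yilmaz, Mon-PM→Yilmaz, Tue-AM→Tanaka, Tue-PM→Tanaka, Wed-AM→Xiong, Wed-PM→Yilmaz, Thu-AM→Tanaka, Thu-PM→Kowalski+Santos, Fri-AM→Xiong, Fri-PM→Kowalski, Sat-AM→Xiong, Sat-PM→Kowalski.
Loads: Yilmaz 3, Xiong 3, Tanaka 3, Kowalski 3, Santos 1 — all ≤ 3.

3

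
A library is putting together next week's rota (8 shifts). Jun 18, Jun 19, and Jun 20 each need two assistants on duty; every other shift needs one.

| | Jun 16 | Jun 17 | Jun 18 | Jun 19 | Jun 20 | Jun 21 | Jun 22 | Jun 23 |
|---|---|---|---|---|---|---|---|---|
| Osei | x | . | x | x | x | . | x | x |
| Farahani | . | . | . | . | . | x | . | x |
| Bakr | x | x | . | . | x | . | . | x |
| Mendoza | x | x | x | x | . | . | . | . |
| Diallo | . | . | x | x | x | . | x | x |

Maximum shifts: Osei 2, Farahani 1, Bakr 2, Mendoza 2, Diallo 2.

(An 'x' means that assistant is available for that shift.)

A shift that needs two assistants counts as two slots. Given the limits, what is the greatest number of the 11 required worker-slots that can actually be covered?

Total capacity across all assistants is 2+1+2+2+2 = 9, and 11 slots are needed, so at most 9 can be filled.
An assignment achieving 9: Jun 16→Osei, Jun 17→Bakr, Jun 18→Mendoza+Diallo, Jun 19→Mendoza+Diallo, Jun 20→Bakr, Jun 21→Farahani, Jun 22→Osei.
Loads: Osei 2/2, Farahani 1/1, Bakr 2/2, Mendoza 2/2, Diallo 2/2.

9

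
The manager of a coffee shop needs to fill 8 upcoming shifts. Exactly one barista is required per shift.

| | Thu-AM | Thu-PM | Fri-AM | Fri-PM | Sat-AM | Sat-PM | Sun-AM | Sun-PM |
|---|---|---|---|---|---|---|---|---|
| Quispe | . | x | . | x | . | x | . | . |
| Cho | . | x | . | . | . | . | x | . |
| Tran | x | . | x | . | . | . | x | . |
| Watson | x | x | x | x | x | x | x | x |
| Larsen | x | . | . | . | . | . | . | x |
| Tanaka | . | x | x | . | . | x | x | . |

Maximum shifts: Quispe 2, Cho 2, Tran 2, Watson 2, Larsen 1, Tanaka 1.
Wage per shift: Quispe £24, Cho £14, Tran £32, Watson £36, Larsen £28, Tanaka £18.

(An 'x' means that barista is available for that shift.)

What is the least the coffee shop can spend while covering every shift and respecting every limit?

Sat-AM can only be covered by Watson, so that assignment is forced.
Picking the cheapest available barista for each shift independently would cost £180, but that ignores the shift limits.
An optimal schedule: Thu-AM→Tran, Thu-PM→Cho, Fri-AM→Tanaka, Fri-PM→Quispe, Sat-AM→Watson, Sat-PM→Quispe, Sun-AM→Cho, Sun-PM→Larsen.
Total: 32 + 14 + 18 + 24 + 36 + 24 + 14 + 28 = £190.

£190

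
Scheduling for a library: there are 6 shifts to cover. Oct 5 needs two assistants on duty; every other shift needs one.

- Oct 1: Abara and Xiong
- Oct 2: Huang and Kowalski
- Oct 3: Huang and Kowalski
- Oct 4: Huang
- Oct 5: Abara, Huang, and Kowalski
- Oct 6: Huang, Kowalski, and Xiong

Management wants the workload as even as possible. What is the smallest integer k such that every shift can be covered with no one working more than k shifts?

2

With 4 assistants and 7 worker-slots to fill, someone must work at least ⌈7/4⌉ = 2 shifts, so k ≥ 2.
k = 2 works: Oct 1→Abara, Oct 2→Huang, Oct 3→Kowalski, Oct 4→Huang, Oct 5→Abara+Kowalski, Oct 6→Xiong.
Loads: Abara 2, Huang 2, Kowalski 2, Xiong 1 — all ≤ 2.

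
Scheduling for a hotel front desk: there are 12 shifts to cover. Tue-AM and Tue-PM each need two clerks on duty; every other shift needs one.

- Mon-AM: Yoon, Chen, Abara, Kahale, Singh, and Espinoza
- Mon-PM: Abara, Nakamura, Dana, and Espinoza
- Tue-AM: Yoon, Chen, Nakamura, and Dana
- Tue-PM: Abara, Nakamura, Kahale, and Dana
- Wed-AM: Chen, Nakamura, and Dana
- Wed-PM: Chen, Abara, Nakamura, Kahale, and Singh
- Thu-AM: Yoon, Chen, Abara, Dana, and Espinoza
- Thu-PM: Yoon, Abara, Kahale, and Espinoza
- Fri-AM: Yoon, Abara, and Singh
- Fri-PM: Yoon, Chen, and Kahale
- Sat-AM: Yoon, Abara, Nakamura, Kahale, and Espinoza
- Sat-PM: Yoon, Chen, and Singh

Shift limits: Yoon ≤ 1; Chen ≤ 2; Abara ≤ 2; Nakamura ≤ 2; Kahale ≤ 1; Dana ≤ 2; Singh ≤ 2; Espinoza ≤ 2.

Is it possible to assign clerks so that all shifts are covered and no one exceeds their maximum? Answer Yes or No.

One valid schedule: Mon-AM→Singh, Mon-PM→Abara, Tue-AM→Nakamura+Dana, Tue-PM→Kahale+Dana, Wed-AM→Chen, Wed-PM→Nakamura, Thu-AM→Espinoza, Thu-PM→Abara, Fri-AM→Yoon, Fri-PM→Chen, Sat-AM→Espinoza, Sat-PM→Singh.
Loads: Yoon 1/1, Chen 2/2, Abara 2/2, Nakamura 2/2, Kahale 1/1, Dana 2/2, Singh 2/2, Espinoza 2/2 — all within limits.

Yes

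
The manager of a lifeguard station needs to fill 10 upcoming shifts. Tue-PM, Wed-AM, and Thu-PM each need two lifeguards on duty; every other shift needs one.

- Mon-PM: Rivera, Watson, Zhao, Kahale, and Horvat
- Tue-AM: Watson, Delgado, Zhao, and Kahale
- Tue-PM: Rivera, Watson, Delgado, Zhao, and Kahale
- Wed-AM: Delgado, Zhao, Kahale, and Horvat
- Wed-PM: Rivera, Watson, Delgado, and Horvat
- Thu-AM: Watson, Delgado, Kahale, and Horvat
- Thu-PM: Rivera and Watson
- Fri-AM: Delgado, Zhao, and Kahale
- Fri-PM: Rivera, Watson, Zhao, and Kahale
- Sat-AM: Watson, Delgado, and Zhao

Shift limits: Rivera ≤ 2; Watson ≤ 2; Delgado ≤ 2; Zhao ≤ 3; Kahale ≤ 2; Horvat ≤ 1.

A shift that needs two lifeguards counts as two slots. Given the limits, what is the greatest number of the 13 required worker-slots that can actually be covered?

Total capacity across all lifeguards is 2+2+2+3+2+1 = 12, and 13 slots are needed, so at most 12 can be filled.
An assignment achieving 12: Mon-PM→Horvat, Tue-AM→Delgado, Tue-PM→Zhao, Wed-AM→Zhao+Kahale, Wed-PM→Rivera, Thu-AM→Kahale, Thu-PM→Rivera+Watson, Fri-AM→Delgado, Fri-PM→Zhao, Sat-AM→Watson.
Loads: Rivera 2/2, Watson 2/2, Delgado 2/2, Zhao 3/3, Kahale 2/2, Horvat 1/1.

12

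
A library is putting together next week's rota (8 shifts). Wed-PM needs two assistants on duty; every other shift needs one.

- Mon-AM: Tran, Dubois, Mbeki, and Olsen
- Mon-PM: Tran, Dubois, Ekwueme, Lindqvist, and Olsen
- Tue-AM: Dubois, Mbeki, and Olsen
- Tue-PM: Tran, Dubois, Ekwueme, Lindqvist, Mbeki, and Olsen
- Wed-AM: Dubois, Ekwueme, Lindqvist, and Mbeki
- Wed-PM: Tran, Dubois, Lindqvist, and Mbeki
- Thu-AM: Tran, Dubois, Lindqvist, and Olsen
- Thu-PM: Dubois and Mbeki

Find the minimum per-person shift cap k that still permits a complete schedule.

With 6 assistants and 9 worker-slots to fill, someone must work at least ⌈9/6⌉ = 2 shifts, so k ≥ 2.
k = 2 works: Mon-AM→Tran, Mon-PM→Ekwueme, Tue-AM→Dubois, Tue-PM→Lindqvist, Wed-AM→Ekwueme, Wed-PM→Lindqvist+Mbeki, Thu-AM→Tran, Thu-PM→Dubois.
Loads: Tran 2, Dubois 2, Ekwueme 2, Lindqvist 2, Mbeki 1, Olsen 0 — all ≤ 2.

2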